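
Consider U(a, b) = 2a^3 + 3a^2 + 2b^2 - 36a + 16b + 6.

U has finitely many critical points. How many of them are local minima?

U separates as a function of a plus a function of b, so ∇U=0 decouples.
∂U/∂a = 6(a - 2)(a + 3) = 0 at a ∈ {-3, 2}; ∂U/∂b = 4(b + 4) = 0 at b ∈ {-4}.
The Hessian is diagonal: diag(U_aa, U_bb). Second derivatives: U_aa(-3)=-30, U_aa(2)=30; U_bb(-4)=4.
Local minima occur where both diagonal entries positive: (2, -4). Count: 1.

1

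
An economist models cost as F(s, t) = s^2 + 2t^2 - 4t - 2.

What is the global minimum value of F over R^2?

-4

F(s,t) separates as P(s) + Q(t) − 2, so its minimum is min P + min Q − 2.
P'(s) = 2s vanishes at s ∈ {0}; Q'(t) = 4(t - 1) vanishes at t ∈ {1}.
Local minima of P (where P''>0): P(0)=0. Local minima of Q: Q(1)=-2.
So the global minimum of F is P(0) + Q(1) − 2 = 0 − 2 − 2 = -4, attained at (0, 1).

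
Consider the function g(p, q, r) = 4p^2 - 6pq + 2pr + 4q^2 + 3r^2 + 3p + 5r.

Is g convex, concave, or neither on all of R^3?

convex

g is quadratic, so its Hessian is the constant matrix H = [[8, -6, 2], [-6, 8, 0], [2, 0, 6]].
Leading principal minors: 8, 28, 136.
All positive ⇒ H ≻ 0 ⇒ convex.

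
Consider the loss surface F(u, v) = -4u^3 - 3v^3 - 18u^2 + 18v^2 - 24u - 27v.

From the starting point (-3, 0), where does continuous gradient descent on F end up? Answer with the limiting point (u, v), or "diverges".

(-2, 1)

F is separable, so gradient descent decouples: u follows -∂F/∂u, v follows -∂F/∂v.
∂F/∂u = -12(u + 1)(u + 2); at u=-3 this is -24, so u increases.
∂F/∂v = -9(v - 3)(v - 1); at v=0 this is -27, so v increases.
u converges to its nearest critical value -2 (a local min of the u-part); v converges to 1. The iterate converges to (-2, 1).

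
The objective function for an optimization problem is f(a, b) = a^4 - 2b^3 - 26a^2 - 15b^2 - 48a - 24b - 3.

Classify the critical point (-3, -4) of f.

local minimum

The mixed partial ∂²f/∂a∂b is 0, so the Hessian at any point is diag(f_aa, f_bb) = diag(4(3a^2 - 13), -6(2b + 5)).
At (-3, -4): H = diag(56, 18).
Both eigenvalues are positive, so H is positive definite: a local minimum.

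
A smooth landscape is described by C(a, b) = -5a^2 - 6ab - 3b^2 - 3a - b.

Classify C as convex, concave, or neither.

concave

C is quadratic, so its Hessian is the constant matrix H = [[-10, -6], [-6, -6]].
det(H) = 24, tr(H) = -16.
det(H) > 0 and tr(H) < 0, so H is negative definite everywhere: concave.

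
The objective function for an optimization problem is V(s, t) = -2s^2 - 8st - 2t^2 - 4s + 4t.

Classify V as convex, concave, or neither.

V is quadratic, so its Hessian is the constant matrix H = [[-4, -8], [-8, -4]].
det(H) = -48, tr(H) = -8.
det(H) < 0, so H is indefinite: neither convex nor concave.

neither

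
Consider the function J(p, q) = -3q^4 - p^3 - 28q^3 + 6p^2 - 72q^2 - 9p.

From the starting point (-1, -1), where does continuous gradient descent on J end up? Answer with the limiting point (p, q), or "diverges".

(1, -3)

J is separable, so gradient descent decouples: p follows -∂J/∂p, q follows -∂J/∂q.
∂J/∂p = -3(p - 3)(p - 1); at p=-1 this is -24, so p increases.
∂J/∂q = -12q(q + 3)(q + 4); at q=-1 this is 72, so q decreases.
p converges to its nearest critical value 1 (a local min of the p-part); q converges to -3. The iterate converges to (1, -3).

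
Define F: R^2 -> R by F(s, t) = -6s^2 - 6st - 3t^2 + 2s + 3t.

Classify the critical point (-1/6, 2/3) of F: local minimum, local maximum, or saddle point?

local maximum

The Hessian of F is constant: H = [[-12, -6], [-6, -6]].
det(H) = (-12)·(-6) − (-6)² = 36.
det(H) > 0 and tr(H) = -18 < 0, so H is negative definite and the point is a local maximum.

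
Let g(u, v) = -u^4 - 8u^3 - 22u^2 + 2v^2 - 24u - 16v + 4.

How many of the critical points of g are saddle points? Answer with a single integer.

2

g separates as a function of u plus a function of v, so ∇g=0 decouples.
∂g/∂u = -4(u + 1)(u + 2)(u + 3) = 0 at u ∈ {-3, -2, -1}; ∂g/∂v = 4(v - 4) = 0 at v ∈ {4}.
The Hessian is diagonal: diag(g_uu, g_vv). Second derivatives: g_uu(-3)=-8, g_uu(-2)=4, g_uu(-1)=-8; g_vv(4)=4.
Saddle points occur where the two diagonal entries have opposite signs: (-3, 4), (-1, 4). Count: 2.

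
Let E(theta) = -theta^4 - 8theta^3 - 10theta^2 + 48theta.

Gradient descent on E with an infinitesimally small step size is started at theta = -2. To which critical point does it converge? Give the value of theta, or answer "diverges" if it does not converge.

E'(theta) = -4(theta - 1)(theta + 3)(theta + 4), so E'(-2) = 24.
Gradient descent moves in the -E' direction, i.e. theta is decreasing.
The nearest critical point in that direction is theta = -3, where E'' = 16 > 0 (a local minimum). The iterate converges there.

-3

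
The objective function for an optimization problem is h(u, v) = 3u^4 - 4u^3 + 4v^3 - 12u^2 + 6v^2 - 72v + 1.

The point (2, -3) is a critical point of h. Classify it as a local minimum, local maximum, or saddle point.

The mixed partial ∂²h/∂u∂v is 0, so the Hessian at any point is diag(h_uu, h_vv) = diag(12(3u^2 - 2u - 2), 12(2v + 1)).
At (2, -3): H = diag(72, -60).
The eigenvalues have opposite signs, so H is indefinite: a saddle point.

saddle point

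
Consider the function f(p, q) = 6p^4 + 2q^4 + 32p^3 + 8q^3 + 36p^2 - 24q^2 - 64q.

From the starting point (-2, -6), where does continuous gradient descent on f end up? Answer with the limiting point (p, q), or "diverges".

(-3, -4)

f is separable, so gradient descent decouples: p follows -∂f/∂p, q follows -∂f/∂q.
∂f/∂p = 24p(p + 1)(p + 3); at p=-2 this is 48, so p decreases.
∂f/∂q = 8(q - 2)(q + 1)(q + 4); at q=-6 this is -640, so q increases.
p converges to its nearest critical value -3 (a local min of the p-part); q converges to -4. The iterate converges to (-3, -4).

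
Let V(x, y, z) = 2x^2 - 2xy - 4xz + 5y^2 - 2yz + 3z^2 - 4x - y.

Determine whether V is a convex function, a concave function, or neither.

V is quadratic, so its Hessian is the constant matrix H = [[4, -2, -4], [-2, 10, -2], [-4, -2, 6]].
Leading principal minors: 4, 36, 8.
All positive ⇒ H ≻ 0 ⇒ convex.

convex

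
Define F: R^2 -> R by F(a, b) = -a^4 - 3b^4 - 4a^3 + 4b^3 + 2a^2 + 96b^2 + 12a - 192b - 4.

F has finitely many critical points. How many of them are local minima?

1

F separates as a function of a plus a function of b, so ∇F=0 decouples.
∂F/∂a = -4(a - 1)(a + 1)(a + 3) = 0 at a ∈ {-3, -1, 1}; ∂F/∂b = -12(b - 4)(b - 1)(b + 4) = 0 at b ∈ {-4, 1, 4}.
The Hessian is diagonal: diag(F_aa, F_bb). Second derivatives: F_aa(-3)=-32, F_aa(-1)=16, F_aa(1)=-32; F_bb(-4)=-480, F_bb(1)=180, F_bb(4)=-288.
Local minima occur where both diagonal entries positive: (-1, 1). Count: 1.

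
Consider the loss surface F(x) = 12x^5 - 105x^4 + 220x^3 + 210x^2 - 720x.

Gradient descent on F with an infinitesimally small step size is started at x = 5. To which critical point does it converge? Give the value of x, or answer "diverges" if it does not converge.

F'(x) = 60(x - 4)(x - 3)(x - 1)(x + 1), so F'(5) = 2880.
Gradient descent moves in the -F' direction, i.e. x is decreasing.
The nearest critical point in that direction is x = 4, where F'' = 900 > 0 (a local minimum). The iterate converges there.

4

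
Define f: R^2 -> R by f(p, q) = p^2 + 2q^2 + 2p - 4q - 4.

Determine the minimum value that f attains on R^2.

f(p,q) separates as A(p) + B(q) − 4, so its minimum is min A + min B − 4.
A'(p) = 2p + 2 vanishes at p ∈ {-1}; B'(q) = 4q - 4 vanishes at q ∈ {1}.
Local minima of A (where A''>0): A(-1)=-1. Local minima of B: B(1)=-2.
So the global minimum of f is A(-1) + B(1) − 4 = -1 − 2 − 4 = -7, attained at (-1, 1).

-7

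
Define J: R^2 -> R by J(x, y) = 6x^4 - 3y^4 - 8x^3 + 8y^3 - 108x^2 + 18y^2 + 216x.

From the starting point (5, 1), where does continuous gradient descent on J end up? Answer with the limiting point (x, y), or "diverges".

J is separable, so gradient descent decouples: x follows -∂J/∂x, y follows -∂J/∂y.
∂J/∂x = 24(x - 3)(x - 1)(x + 3); at x=5 this is 1536, so x decreases.
∂J/∂y = -12y(y - 3)(y + 1); at y=1 this is 48, so y decreases.
x converges to its nearest critical value 3 (a local min of the x-part); y converges to 0. The iterate converges to (3, 0).

(3, 0)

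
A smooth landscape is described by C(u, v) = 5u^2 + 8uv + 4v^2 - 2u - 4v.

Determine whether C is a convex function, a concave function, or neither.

C is quadratic, so its Hessian is the constant matrix H = [[10, 8], [8, 8]].
det(H) = 16, tr(H) = 18.
det(H) > 0 and tr(H) > 0, so H is positive definite everywhere: convex.

convex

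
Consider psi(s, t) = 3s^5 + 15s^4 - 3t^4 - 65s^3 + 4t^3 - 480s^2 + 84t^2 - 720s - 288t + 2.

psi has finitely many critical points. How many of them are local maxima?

psi separates as a function of s plus a function of t, so ∇psi=0 decouples.
∂psi/∂s = 15(s - 4)(s + 1)(s + 3)(s + 4) = 0 at s ∈ {-4, -3, -1, 4}; ∂psi/∂t = -12(t - 3)(t - 2)(t + 4) = 0 at t ∈ {-4, 2, 3}.
The Hessian is diagonal: diag(psi_ss, psi_tt). Second derivatives: psi_ss(-4)=-360, psi_ss(-3)=210, psi_ss(-1)=-450, psi_ss(4)=4200; psi_tt(-4)=-504, psi_tt(2)=72, psi_tt(3)=-84.
Local maxima occur where both diagonal entries negative: (-4, -4), (-4, 3), (-1, -4), (-1, 3). Count: 4.

4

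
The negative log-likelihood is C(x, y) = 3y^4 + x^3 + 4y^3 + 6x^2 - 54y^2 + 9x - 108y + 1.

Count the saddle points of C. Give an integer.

3

C separates as a function of x plus a function of y, so ∇C=0 decouples.
∂C/∂x = 3(x + 1)(x + 3) = 0 at x ∈ {-3, -1}; ∂C/∂y = 12(y - 3)(y + 1)(y + 3) = 0 at y ∈ {-3, -1, 3}.
The Hessian is diagonal: diag(C_xx, C_yy). Second derivatives: C_xx(-3)=-6, C_xx(-1)=6; C_yy(-3)=144, C_yy(-1)=-96, C_yy(3)=288.
Saddle points occur where the two diagonal entries have opposite signs: (-3, -3), (-3, 3), (-1, -1). Count: 3.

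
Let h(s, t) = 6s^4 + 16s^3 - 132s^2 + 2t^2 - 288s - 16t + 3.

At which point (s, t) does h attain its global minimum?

(3, 4)

h(s,t) separates as P(s) + Q(t) + 3, so its minimum is min P + min Q + 3.
P'(s) = 24(s - 3)(s + 1)(s + 4) vanishes at s ∈ {-4, -1, 3}; Q'(t) = 4(t - 4) vanishes at t ∈ {4}.
Local minima of P (where P''>0): P(-4)=-448, P(3)=-1134. Local minima of Q: Q(4)=-32.
So the global minimum of h is P(3) + Q(4) + 3 = -1134 − 32 + 3 = -1163, attained at (3, 4).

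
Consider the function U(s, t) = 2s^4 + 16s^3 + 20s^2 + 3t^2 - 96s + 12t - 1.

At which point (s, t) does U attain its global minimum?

(1, -2)

U(s,t) separates as P(s) + Q(t) − 1, so its minimum is min P + min Q − 1.
P'(s) = 8(s - 1)(s + 3)(s + 4) vanishes at s ∈ {-4, -3, 1}; Q'(t) = 6(t + 2) vanishes at t ∈ {-2}.
Local minima of P (where P''>0): P(-4)=192, P(1)=-58. Local minima of Q: Q(-2)=-12.
So the global minimum of U is P(1) + Q(-2) − 1 = -58 − 12 − 1 = -71, attained at (1, -2).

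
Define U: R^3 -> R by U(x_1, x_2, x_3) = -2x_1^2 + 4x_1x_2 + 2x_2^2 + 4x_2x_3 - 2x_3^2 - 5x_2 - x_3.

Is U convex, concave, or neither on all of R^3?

U is quadratic, so its Hessian is the constant matrix H = [[-4, 4, 0], [4, 4, 4], [0, 4, -4]].
Leading principal minors: -4, -32, 192.
Neither pattern holds ⇒ H is indefinite ⇒ neither convex nor concave.

neither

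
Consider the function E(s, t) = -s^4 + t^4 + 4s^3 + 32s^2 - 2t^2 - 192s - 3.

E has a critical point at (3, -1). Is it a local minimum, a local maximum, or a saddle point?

local minimum

The mixed partial ∂²E/∂s∂t is 0, so the Hessian at any point is diag(E_ss, E_tt) = diag(4(-3s^2 + 6s + 16), 4(3t^2 - 1)).
At (3, -1): H = diag(28, 8).
Both eigenvalues are positive, so H is positive definite: a local minimum.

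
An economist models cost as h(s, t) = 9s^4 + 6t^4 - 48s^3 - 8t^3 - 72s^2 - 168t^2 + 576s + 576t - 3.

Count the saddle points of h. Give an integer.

4

h separates as a function of s plus a function of t, so ∇h=0 decouples.
∂h/∂s = 36(s - 4)(s - 2)(s + 2) = 0 at s ∈ {-2, 2, 4}; ∂h/∂t = 24(t - 3)(t - 2)(t + 4) = 0 at t ∈ {-4, 2, 3}.
The Hessian is diagonal: diag(h_ss, h_tt). Second derivatives: h_ss(-2)=864, h_ss(2)=-288, h_ss(4)=432; h_tt(-4)=1008, h_tt(2)=-144, h_tt(3)=168.
Saddle points occur where the two diagonal entries have opposite signs: (-2, 2), (2, -4), (2, 3), (4, 2). Count: 4.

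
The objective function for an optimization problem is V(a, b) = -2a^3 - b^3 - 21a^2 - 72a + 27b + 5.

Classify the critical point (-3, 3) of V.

The mixed partial ∂²V/∂a∂b is 0, so the Hessian at any point is diag(V_aa, V_bb) = diag(-6(2a + 7), -6b).
At (-3, 3): H = diag(-6, -18).
Both eigenvalues are negative, so H is negative definite: a local maximum.

local maximum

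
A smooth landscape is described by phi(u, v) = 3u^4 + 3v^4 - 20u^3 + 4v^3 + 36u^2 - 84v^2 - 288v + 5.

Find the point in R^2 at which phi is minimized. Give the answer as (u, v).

(0, 4)

phi(u,v) separates as P(u) + Q(v) + 5, so its minimum is min P + min Q + 5.
P'(u) = 12u(u - 3)(u - 2) vanishes at u ∈ {0, 2, 3}; Q'(v) = 12(v - 4)(v + 2)(v + 3) vanishes at v ∈ {-3, -2, 4}.
Local minima of P (where P''>0): P(0)=0, P(3)=27. Local minima of Q: Q(-3)=243, Q(4)=-1472.
So the global minimum of phi is P(0) + Q(4) + 5 = 0 − 1472 + 5 = -1467, attained at (0, 4).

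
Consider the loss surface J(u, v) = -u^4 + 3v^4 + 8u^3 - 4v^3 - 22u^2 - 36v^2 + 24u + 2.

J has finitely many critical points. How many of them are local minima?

2

J separates as a function of u plus a function of v, so ∇J=0 decouples.
∂J/∂u = -4(u - 3)(u - 2)(u - 1) = 0 at u ∈ {1, 2, 3}; ∂J/∂v = 12v(v - 3)(v + 2) = 0 at v ∈ {-2, 0, 3}.
The Hessian is diagonal: diag(J_uu, J_vv). Second derivatives: J_uu(1)=-8, J_uu(2)=4, J_uu(3)=-8; J_vv(-2)=120, J_vv(0)=-72, J_vv(3)=180.
Local minima occur where both diagonal entries positive: (2, -2), (2, 3). Count: 2.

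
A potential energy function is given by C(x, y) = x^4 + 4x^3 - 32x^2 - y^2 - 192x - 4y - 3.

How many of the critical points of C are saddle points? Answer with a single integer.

C separates as a function of x plus a function of y, so ∇C=0 decouples.
∂C/∂x = 4(x - 4)(x + 3)(x + 4) = 0 at x ∈ {-4, -3, 4}; ∂C/∂y = -2(y + 2) = 0 at y ∈ {-2}.
The Hessian is diagonal: diag(C_xx, C_yy). Second derivatives: C_xx(-4)=32, C_xx(-3)=-28, C_xx(4)=224; C_yy(-2)=-2.
Saddle points occur where the two diagonal entries have opposite signs: (-4, -2), (4, -2). Count: 2.

2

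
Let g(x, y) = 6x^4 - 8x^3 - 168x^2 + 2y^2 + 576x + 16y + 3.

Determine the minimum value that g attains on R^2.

g(x,y) separates as P(x) + Q(y) + 3, so its minimum is min P + min Q + 3.
P'(x) = 24(x - 3)(x - 2)(x + 4) vanishes at x ∈ {-4, 2, 3}; Q'(y) = 4y + 16 vanishes at y ∈ {-4}.
Local minima of P (where P''>0): P(-4)=-2944, P(3)=486. Local minima of Q: Q(-4)=-32.
So the global minimum of g is P(-4) + Q(-4) + 3 = -2944 − 32 + 3 = -2973, attained at (-4, -4).

-2973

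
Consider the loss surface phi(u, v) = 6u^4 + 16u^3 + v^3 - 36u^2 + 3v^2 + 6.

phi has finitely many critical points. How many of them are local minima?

2

phi separates as a function of u plus a function of v, so ∇phi=0 decouples.
∂phi/∂u = 24u(u - 1)(u + 3) = 0 at u ∈ {-3, 0, 1}; ∂phi/∂v = 3v(v + 2) = 0 at v ∈ {-2, 0}.
The Hessian is diagonal: diag(phi_uu, phi_vv). Second derivatives: phi_uu(-3)=288, phi_uu(0)=-72, phi_uu(1)=96; phi_vv(-2)=-6, phi_vv(0)=6.
Local minima occur where both diagonal entries positive: (-3, 0), (1, 0). Count: 2.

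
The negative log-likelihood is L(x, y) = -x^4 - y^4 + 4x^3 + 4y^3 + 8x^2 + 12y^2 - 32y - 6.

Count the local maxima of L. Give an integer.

L separates as a function of x plus a function of y, so ∇L=0 decouples.
∂L/∂x = -4x(x - 4)(x + 1) = 0 at x ∈ {-1, 0, 4}; ∂L/∂y = -4(y - 4)(y - 1)(y + 2) = 0 at y ∈ {-2, 1, 4}.
The Hessian is diagonal: diag(L_xx, L_yy). Second derivatives: L_xx(-1)=-20, L_xx(0)=16, L_xx(4)=-80; L_yy(-2)=-72, L_yy(1)=36, L_yy(4)=-72.
Local maxima occur where both diagonal entries negative: (-1, -2), (-1, 4), (4, -2), (4, 4). Count: 4.

4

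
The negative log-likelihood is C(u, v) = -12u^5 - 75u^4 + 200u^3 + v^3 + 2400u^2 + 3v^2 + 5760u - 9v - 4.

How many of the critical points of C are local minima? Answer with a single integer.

C separates as a function of u plus a function of v, so ∇C=0 decouples.
∂C/∂u = -60(u - 4)(u + 2)(u + 3)(u + 4) = 0 at u ∈ {-4, -3, -2, 4}; ∂C/∂v = 3(v - 1)(v + 3) = 0 at v ∈ {-3, 1}.
The Hessian is diagonal: diag(C_uu, C_vv). Second derivatives: C_uu(-4)=960, C_uu(-3)=-420, C_uu(-2)=720, C_uu(4)=-20160; C_vv(-3)=-12, C_vv(1)=12.
Local minima occur where both diagonal entries positive: (-4, 1), (-2, 1). Count: 2.

2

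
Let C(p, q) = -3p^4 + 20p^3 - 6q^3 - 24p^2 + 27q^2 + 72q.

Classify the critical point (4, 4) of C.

local maximum

The mixed partial ∂²C/∂p∂q is 0, so the Hessian at any point is diag(C_pp, C_qq) = diag(12(-3p^2 + 10p - 4), 18(-2q + 3)).
At (4, 4): H = diag(-144, -90).
Both eigenvalues are negative, so H is negative definite: a local maximum.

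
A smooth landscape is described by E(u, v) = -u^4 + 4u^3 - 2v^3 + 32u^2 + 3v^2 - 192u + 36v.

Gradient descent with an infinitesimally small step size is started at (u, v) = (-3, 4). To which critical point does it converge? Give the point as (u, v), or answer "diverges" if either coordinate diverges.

diverges

E is separable, so gradient descent decouples: u follows -∂E/∂u, v follows -∂E/∂v.
∂E/∂u = -4(u - 4)(u - 3)(u + 4); at u=-3 this is -168, so u increases.
∂E/∂v = -6(v - 3)(v + 2); at v=4 this is -36, so v increases.
The v-coordinate has no critical point in that direction and runs off to infinity.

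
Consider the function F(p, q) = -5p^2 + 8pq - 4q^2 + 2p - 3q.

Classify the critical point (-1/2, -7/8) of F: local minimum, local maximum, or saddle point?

local maximum

The Hessian of F is constant: H = [[-10, 8], [8, -8]].
det(H) = (-10)·(-8) − 8² = 16.
det(H) > 0 and tr(H) = -18 < 0, so H is negative definite and the point is a local maximum.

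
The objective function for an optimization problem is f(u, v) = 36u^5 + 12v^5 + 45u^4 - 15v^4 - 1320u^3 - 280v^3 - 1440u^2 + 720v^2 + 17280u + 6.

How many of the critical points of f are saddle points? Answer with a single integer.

f separates as a function of u plus a function of v, so ∇f=0 decouples.
∂f/∂u = 180(u - 4)(u - 2)(u + 3)(u + 4) = 0 at u ∈ {-4, -3, 2, 4}; ∂f/∂v = 60v(v - 3)(v - 2)(v + 4) = 0 at v ∈ {-4, 0, 2, 3}.
The Hessian is diagonal: diag(f_uu, f_vv). Second derivatives: f_uu(-4)=-8640, f_uu(-3)=6300, f_uu(2)=-10800, f_uu(4)=20160; f_vv(-4)=-10080, f_vv(0)=1440, f_vv(2)=-720, f_vv(3)=1260.
Saddle points occur where the two diagonal entries have opposite signs: (-4, 0), (-4, 3), (-3, -4), (-3, 2), (2, 0), (2, 3), (4, -4), (4, 2). Count: 8.

8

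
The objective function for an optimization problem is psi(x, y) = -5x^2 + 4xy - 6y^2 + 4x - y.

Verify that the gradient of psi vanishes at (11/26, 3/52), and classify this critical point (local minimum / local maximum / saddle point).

∇psi = (-10x + 4y + 4, 4x - 12y - 1); substituting (11/26, 3/52) gives ∇psi = (0, 0), so (11/26, 3/52) is indeed a critical point.
The Hessian of psi is constant: H = [[-10, 4], [4, -12]].
det(H) = (-10)·(-12) − 4² = 104.
det(H) > 0 and tr(H) = -22 < 0, so H is negative definite and the point is a local maximum.

local maximum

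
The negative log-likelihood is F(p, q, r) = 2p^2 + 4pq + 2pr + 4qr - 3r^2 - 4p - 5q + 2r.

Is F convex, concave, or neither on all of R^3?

F is quadratic, so its Hessian is the constant matrix H = [[4, 4, 2], [4, 0, 4], [2, 4, -6]].
Leading principal minors: 4, -16, 96.
Neither pattern holds ⇒ H is indefinite ⇒ neither convex nor concave.

neither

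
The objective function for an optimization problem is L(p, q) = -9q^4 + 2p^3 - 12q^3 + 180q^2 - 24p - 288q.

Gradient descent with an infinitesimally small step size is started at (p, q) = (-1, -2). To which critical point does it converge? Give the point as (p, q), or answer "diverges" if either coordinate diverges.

L is separable, so gradient descent decouples: p follows -∂L/∂p, q follows -∂L/∂q.
∂L/∂p = 6(p - 2)(p + 2); at p=-1 this is -18, so p increases.
∂L/∂q = -36(q - 2)(q - 1)(q + 4); at q=-2 this is -864, so q increases.
p converges to its nearest critical value 2 (a local min of the p-part); q converges to 1. The iterate converges to (2, 1).

(2, 1)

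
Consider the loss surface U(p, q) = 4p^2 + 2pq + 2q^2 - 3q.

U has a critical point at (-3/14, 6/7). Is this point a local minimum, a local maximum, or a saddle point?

local minimum

The Hessian of U is constant: H = [[8, 2], [2, 4]].
det(H) = 8·4 − 2² = 28.
det(H) > 0 and tr(H) = 12 > 0, so H is positive definite and the point is a local minimum.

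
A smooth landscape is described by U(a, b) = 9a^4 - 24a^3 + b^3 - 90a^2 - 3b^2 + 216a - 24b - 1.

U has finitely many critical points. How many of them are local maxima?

U separates as a function of a plus a function of b, so ∇U=0 decouples.
∂U/∂a = 36(a - 3)(a - 1)(a + 2) = 0 at a ∈ {-2, 1, 3}; ∂U/∂b = 3(b - 4)(b + 2) = 0 at b ∈ {-2, 4}.
The Hessian is diagonal: diag(U_aa, U_bb). Second derivatives: U_aa(-2)=540, U_aa(1)=-216, U_aa(3)=360; U_bb(-2)=-18, U_bb(4)=18.
Local maxima occur where both diagonal entries negative: (1, -2). Count: 1.

1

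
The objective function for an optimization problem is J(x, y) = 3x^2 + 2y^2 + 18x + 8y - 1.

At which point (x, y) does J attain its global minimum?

(-3, -2)

J(x,y) separates as P(x) + Q(y) − 1, so its minimum is min P + min Q − 1.
P'(x) = 6x + 18 vanishes at x ∈ {-3}; Q'(y) = 4y + 8 vanishes at y ∈ {-2}.
Local minima of P (where P''>0): P(-3)=-27. Local minima of Q: Q(-2)=-8.
So the global minimum of J is P(-3) + Q(-2) − 1 = -27 − 8 − 1 = -36, attained at (-3, -2).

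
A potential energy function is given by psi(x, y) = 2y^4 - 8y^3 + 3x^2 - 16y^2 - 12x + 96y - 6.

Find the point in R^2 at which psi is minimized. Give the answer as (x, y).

psi(x,y) separates as P(x) + Q(y) − 6, so its minimum is min P + min Q − 6.
P'(x) = 6x - 12 vanishes at x ∈ {2}; Q'(y) = 8(y - 3)(y - 2)(y + 2) vanishes at y ∈ {-2, 2, 3}.
Local minima of P (where P''>0): P(2)=-12. Local minima of Q: Q(-2)=-160, Q(3)=90.
So the global minimum of psi is P(2) + Q(-2) − 6 = -12 − 160 − 6 = -178, attained at (2, -2).

(2, -2)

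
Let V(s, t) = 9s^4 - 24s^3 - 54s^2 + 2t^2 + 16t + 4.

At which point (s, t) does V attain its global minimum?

V(s,t) separates as P(s) + Q(t) + 4, so its minimum is min P + min Q + 4.
P'(s) = 36s(s - 3)(s + 1) vanishes at s ∈ {-1, 0, 3}; Q'(t) = 4(t + 4) vanishes at t ∈ {-4}.
Local minima of P (where P''>0): P(-1)=-21, P(3)=-405. Local minima of Q: Q(-4)=-32.
So the global minimum of V is P(3) + Q(-4) + 4 = -405 − 32 + 4 = -433, attained at (3, -4).

(3, -4)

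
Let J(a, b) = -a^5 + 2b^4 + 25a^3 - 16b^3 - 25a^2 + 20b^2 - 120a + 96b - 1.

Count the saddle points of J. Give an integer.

6

J separates as a function of a plus a function of b, so ∇J=0 decouples.
∂J/∂a = -5(a - 3)(a - 2)(a + 1)(a + 4) = 0 at a ∈ {-4, -1, 2, 3}; ∂J/∂b = 8(b - 4)(b - 3)(b + 1) = 0 at b ∈ {-1, 3, 4}.
The Hessian is diagonal: diag(J_aa, J_bb). Second derivatives: J_aa(-4)=630, J_aa(-1)=-180, J_aa(2)=90, J_aa(3)=-140; J_bb(-1)=160, J_bb(3)=-32, J_bb(4)=40.
Saddle points occur where the two diagonal entries have opposite signs: (-4, 3), (-1, -1), (-1, 4), (2, 3), (3, -1), (3, 4). Count: 6.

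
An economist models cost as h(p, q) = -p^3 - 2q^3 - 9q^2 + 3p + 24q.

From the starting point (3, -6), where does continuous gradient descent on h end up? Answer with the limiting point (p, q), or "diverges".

h is separable, so gradient descent decouples: p follows -∂h/∂p, q follows -∂h/∂q.
∂h/∂p = -3(p - 1)(p + 1); at p=3 this is -24, so p increases.
∂h/∂q = -6(q - 1)(q + 4); at q=-6 this is -84, so q increases.
The p-coordinate has no critical point in that direction and runs off to infinity.

diverges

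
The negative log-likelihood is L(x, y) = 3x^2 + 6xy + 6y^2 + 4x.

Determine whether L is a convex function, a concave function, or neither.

L is quadratic, so its Hessian is the constant matrix H = [[6, 6], [6, 12]].
det(H) = 36, tr(H) = 18.
det(H) > 0 and tr(H) > 0, so H is positive definite everywhere: convex.

convex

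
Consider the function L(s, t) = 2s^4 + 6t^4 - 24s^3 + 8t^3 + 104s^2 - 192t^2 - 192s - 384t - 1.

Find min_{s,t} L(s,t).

-2689

L(s,t) separates as P(s) + Q(t) − 1, so its minimum is min P + min Q − 1.
P'(s) = 8(s - 4)(s - 3)(s - 2) vanishes at s ∈ {2, 3, 4}; Q'(t) = 24(t - 4)(t + 1)(t + 4) vanishes at t ∈ {-4, -1, 4}.
Local minima of P (where P''>0): P(2)=-128, P(4)=-128. Local minima of Q: Q(-4)=-512, Q(4)=-2560.
So the global minimum of L is P(2) + Q(4) − 1 = -128 − 2560 − 1 = -2689, attained at (2, 4).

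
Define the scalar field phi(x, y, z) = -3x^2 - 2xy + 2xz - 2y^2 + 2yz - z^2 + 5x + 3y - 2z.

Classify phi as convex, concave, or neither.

phi is quadratic, so its Hessian is the constant matrix H = [[-6, -2, 2], [-2, -4, 2], [2, 2, -2]].
Leading principal minors: -6, 20, -16.
Signs alternate −, +, − ⇒ H ≺ 0 ⇒ concave.

concave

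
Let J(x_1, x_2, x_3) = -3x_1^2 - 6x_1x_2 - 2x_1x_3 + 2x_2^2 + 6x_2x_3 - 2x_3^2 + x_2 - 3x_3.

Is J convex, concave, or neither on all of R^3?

J is quadratic, so its Hessian is the constant matrix H = [[-6, -6, -2], [-6, 4, 6], [-2, 6, -4]].
Leading principal minors: -6, -60, 584.
Neither pattern holds ⇒ H is indefinite ⇒ neither convex nor concave.

neither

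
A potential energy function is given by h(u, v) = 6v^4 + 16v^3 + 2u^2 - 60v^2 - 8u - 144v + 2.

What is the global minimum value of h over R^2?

h(u,v) separates as P(u) + Q(v) + 2, so its minimum is min P + min Q + 2.
P'(u) = 4u - 8 vanishes at u ∈ {2}; Q'(v) = 24(v - 2)(v + 1)(v + 3) vanishes at v ∈ {-3, -1, 2}.
Local minima of P (where P''>0): P(2)=-8. Local minima of Q: Q(-3)=-54, Q(2)=-304.
So the global minimum of h is P(2) + Q(2) + 2 = -8 − 304 + 2 = -310, attained at (2, 2).

-310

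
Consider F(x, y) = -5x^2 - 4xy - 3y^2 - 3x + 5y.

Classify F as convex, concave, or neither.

F is quadratic, so its Hessian is the constant matrix H = [[-10, -4], [-4, -6]].
det(H) = 44, tr(H) = -16.
det(H) > 0 and tr(H) < 0, so H is negative definite everywhere: concave.

concave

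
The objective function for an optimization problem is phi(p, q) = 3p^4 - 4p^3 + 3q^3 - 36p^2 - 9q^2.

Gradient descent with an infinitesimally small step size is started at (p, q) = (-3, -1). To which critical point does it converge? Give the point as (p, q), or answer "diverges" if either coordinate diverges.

phi is separable, so gradient descent decouples: p follows -∂phi/∂p, q follows -∂phi/∂q.
∂phi/∂p = 12p(p - 3)(p + 2); at p=-3 this is -216, so p increases.
∂phi/∂q = 9q(q - 2); at q=-1 this is 27, so q decreases.
The q-coordinate has no critical point in that direction and runs off to infinity.

diverges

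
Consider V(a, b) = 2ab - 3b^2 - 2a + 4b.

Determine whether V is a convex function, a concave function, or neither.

neither

V is quadratic, so its Hessian is the constant matrix H = [[0, 2], [2, -6]].
det(H) = -4, tr(H) = -6.
det(H) < 0, so H is indefinite: neither convex nor concave.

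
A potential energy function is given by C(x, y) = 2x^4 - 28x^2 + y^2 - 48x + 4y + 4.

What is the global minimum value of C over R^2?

C(x,y) separates as P(x) + Q(y) + 4, so its minimum is min P + min Q + 4.
P'(x) = 8(x - 3)(x + 1)(x + 2) vanishes at x ∈ {-2, -1, 3}; Q'(y) = 2y + 4 vanishes at y ∈ {-2}.
Local minima of P (where P''>0): P(-2)=16, P(3)=-234. Local minima of Q: Q(-2)=-4.
So the global minimum of C is P(3) + Q(-2) + 4 = -234 − 4 + 4 = -234, attained at (3, -2).

-234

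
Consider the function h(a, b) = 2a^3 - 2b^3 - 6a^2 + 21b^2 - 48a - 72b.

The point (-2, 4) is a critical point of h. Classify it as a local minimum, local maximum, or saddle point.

The mixed partial ∂²h/∂a∂b is 0, so the Hessian at any point is diag(h_aa, h_bb) = diag(12(a - 1), 6(-2b + 7)).
At (-2, 4): H = diag(-36, -6).
Both eigenvalues are negative, so H is negative definite: a local maximum.

local maximum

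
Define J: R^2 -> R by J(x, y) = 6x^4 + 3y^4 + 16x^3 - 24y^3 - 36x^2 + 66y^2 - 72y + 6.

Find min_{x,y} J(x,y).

-291

J(x,y) separates as P(x) + Q(y) + 6, so its minimum is min P + min Q + 6.
P'(x) = 24x(x - 1)(x + 3) vanishes at x ∈ {-3, 0, 1}; Q'(y) = 12(y - 3)(y - 2)(y - 1) vanishes at y ∈ {1, 2, 3}.
Local minima of P (where P''>0): P(-3)=-270, P(1)=-14. Local minima of Q: Q(1)=-27, Q(3)=-27.
So the global minimum of J is P(-3) + Q(1) + 6 = -270 − 27 + 6 = -291, attained at (-3, 1).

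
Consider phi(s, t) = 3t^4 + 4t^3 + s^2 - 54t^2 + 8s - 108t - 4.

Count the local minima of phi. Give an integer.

phi separates as a function of s plus a function of t, so ∇phi=0 decouples.
∂phi/∂s = 2(s + 4) = 0 at s ∈ {-4}; ∂phi/∂t = 12(t - 3)(t + 1)(t + 3) = 0 at t ∈ {-3, -1, 3}.
The Hessian is diagonal: diag(phi_ss, phi_tt). Second derivatives: phi_ss(-4)=2; phi_tt(-3)=144, phi_tt(-1)=-96, phi_tt(3)=288.
Local minima occur where both diagonal entries positive: (-4, -3), (-4, 3). Count: 2.

2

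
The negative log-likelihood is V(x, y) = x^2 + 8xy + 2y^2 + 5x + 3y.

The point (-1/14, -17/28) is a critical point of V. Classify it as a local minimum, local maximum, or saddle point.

saddle point

The Hessian of V is constant: H = [[2, 8], [8, 4]].
det(H) = 2·4 − 8² = -56.
Since det(H) < 0, H is indefinite and the critical point is a saddle point.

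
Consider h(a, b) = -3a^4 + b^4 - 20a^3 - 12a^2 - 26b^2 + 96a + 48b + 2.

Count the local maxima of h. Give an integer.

h separates as a function of a plus a function of b, so ∇h=0 decouples.
∂h/∂a = -12(a - 1)(a + 2)(a + 4) = 0 at a ∈ {-4, -2, 1}; ∂h/∂b = 4(b - 3)(b - 1)(b + 4) = 0 at b ∈ {-4, 1, 3}.
The Hessian is diagonal: diag(h_aa, h_bb). Second derivatives: h_aa(-4)=-120, h_aa(-2)=72, h_aa(1)=-180; h_bb(-4)=140, h_bb(1)=-40, h_bb(3)=56.
Local maxima occur where both diagonal entries negative: (-4, 1), (1, 1). Count: 2.

2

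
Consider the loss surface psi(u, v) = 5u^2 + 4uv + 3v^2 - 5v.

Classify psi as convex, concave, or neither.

convex

psi is quadratic, so its Hessian is the constant matrix H = [[10, 4], [4, 6]].
det(H) = 44, tr(H) = 16.
det(H) > 0 and tr(H) > 0, so H is positive definite everywhere: convex.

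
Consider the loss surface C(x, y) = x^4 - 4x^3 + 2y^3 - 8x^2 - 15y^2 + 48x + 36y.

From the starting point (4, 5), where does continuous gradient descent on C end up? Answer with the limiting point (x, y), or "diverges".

(3, 3)

C is separable, so gradient descent decouples: x follows -∂C/∂x, y follows -∂C/∂y.
∂C/∂x = 4(x - 3)(x - 2)(x + 2); at x=4 this is 48, so x decreases.
∂C/∂y = 6(y - 3)(y - 2); at y=5 this is 36, so y decreases.
x converges to its nearest critical value 3 (a local min of the x-part); y converges to 3. The iterate converges to (3, 3).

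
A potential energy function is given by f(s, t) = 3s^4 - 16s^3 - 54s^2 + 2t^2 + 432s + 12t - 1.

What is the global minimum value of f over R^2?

f(s,t) separates as P(s) + Q(t) − 1, so its minimum is min P + min Q − 1.
P'(s) = 12(s - 4)(s - 3)(s + 3) vanishes at s ∈ {-3, 3, 4}; Q'(t) = 4(t + 3) vanishes at t ∈ {-3}.
Local minima of P (where P''>0): P(-3)=-1107, P(4)=608. Local minima of Q: Q(-3)=-18.
So the global minimum of f is P(-3) + Q(-3) − 1 = -1107 − 18 − 1 = -1126, attained at (-3, -3).

-1126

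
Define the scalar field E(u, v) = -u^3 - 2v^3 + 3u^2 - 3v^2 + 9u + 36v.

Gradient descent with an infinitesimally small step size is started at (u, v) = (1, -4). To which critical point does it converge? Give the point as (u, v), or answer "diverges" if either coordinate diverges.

(-1, -3)

E is separable, so gradient descent decouples: u follows -∂E/∂u, v follows -∂E/∂v.
∂E/∂u = -3(u - 3)(u + 1); at u=1 this is 12, so u decreases.
∂E/∂v = -6(v - 2)(v + 3); at v=-4 this is -36, so v increases.
u converges to its nearest critical value -1 (a local min of the u-part); v converges to -3. The iterate converges to (-1, -3).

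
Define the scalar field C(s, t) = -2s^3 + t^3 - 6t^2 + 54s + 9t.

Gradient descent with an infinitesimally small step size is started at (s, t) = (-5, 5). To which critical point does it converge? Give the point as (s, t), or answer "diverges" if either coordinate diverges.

C is separable, so gradient descent decouples: s follows -∂C/∂s, t follows -∂C/∂t.
∂C/∂s = -6(s - 3)(s + 3); at s=-5 this is -96, so s increases.
∂C/∂t = 3(t - 3)(t - 1); at t=5 this is 24, so t decreases.
s converges to its nearest critical value -3 (a local min of the s-part); t converges to 3. The iterate converges to (-3, 3).

(-3, 3)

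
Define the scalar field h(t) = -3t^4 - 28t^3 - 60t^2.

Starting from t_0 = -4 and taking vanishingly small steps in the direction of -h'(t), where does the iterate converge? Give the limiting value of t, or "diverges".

h'(t) = -12t(t + 2)(t + 5), so h'(-4) = -96.
Gradient descent moves in the -h' direction, i.e. t is increasing.
The nearest critical point in that direction is t = -2, where h'' = 72 > 0 (a local minimum). The iterate converges there.

-2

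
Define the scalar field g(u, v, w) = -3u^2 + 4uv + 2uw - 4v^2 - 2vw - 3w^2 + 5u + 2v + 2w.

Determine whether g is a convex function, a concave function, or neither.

concave

g is quadratic, so its Hessian is the constant matrix H = [[-6, 4, 2], [4, -8, -2], [2, -2, -6]].
Leading principal minors: -6, 32, -168.
Signs alternate −, +, − ⇒ H ≺ 0 ⇒ concave.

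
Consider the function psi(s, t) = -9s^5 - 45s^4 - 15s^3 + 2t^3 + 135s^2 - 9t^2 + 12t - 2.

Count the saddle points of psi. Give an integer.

4

psi separates as a function of s plus a function of t, so ∇psi=0 decouples.
∂psi/∂s = -45s(s - 1)(s + 2)(s + 3) = 0 at s ∈ {-3, -2, 0, 1}; ∂psi/∂t = 6(t - 2)(t - 1) = 0 at t ∈ {1, 2}.
The Hessian is diagonal: diag(psi_ss, psi_tt). Second derivatives: psi_ss(-3)=540, psi_ss(-2)=-270, psi_ss(0)=270, psi_ss(1)=-540; psi_tt(1)=-6, psi_tt(2)=6.
Saddle points occur where the two diagonal entries have opposite signs: (-3, 1), (-2, 2), (0, 1), (1, 2). Count: 4.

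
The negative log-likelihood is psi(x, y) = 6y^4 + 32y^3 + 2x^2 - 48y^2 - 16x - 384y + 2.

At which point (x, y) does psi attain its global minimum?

(4, 2)

psi(x,y) separates as P(x) + Q(y) + 2, so its minimum is min P + min Q + 2.
P'(x) = 4x - 16 vanishes at x ∈ {4}; Q'(y) = 24(y - 2)(y + 2)(y + 4) vanishes at y ∈ {-4, -2, 2}.
Local minima of P (where P''>0): P(4)=-32. Local minima of Q: Q(-4)=256, Q(2)=-608.
So the global minimum of psi is P(4) + Q(2) + 2 = -32 − 608 + 2 = -638, attained at (4, 2).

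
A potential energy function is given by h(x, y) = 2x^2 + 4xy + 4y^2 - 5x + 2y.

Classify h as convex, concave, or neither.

convex

h is quadratic, so its Hessian is the constant matrix H = [[4, 4], [4, 8]].
det(H) = 16, tr(H) = 12.
det(H) > 0 and tr(H) > 0, so H is positive definite everywhere: convex.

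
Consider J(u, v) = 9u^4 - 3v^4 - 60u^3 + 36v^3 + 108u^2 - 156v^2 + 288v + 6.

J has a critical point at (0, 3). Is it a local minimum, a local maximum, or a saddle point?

local minimum

The mixed partial ∂²J/∂u∂v is 0, so the Hessian at any point is diag(J_uu, J_vv) = diag(36(3u^2 - 10u + 6), 12(-3v^2 + 18v - 26)).
At (0, 3): H = diag(216, 12).
Both eigenvalues are positive, so H is positive definite: a local minimum.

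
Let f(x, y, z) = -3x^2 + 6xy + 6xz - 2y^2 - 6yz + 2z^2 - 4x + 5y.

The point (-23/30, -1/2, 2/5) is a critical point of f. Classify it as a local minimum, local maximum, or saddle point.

The Hessian is constant: H = [[-6, 6, 6], [6, -4, -6], [6, -6, 4]].
Leading principal minors: Δ₁ = -6, Δ₂ = -12, Δ₃ = -120.
The minors fit neither the all-positive nor the alternating-sign pattern, so H is indefinite: a saddle point.

saddle point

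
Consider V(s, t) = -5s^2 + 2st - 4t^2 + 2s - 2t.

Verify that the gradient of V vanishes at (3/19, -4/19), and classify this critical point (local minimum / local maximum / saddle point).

∇V = (-10s + 2t + 2, 2s - 8t - 2); substituting (3/19, -4/19) gives ∇V = (0, 0), so (3/19, -4/19) is indeed a critical point.
The Hessian of V is constant: H = [[-10, 2], [2, -8]].
det(H) = (-10)·(-8) − 2² = 76.
det(H) > 0 and tr(H) = -18 < 0, so H is negative definite and the point is a local maximum.

local maximum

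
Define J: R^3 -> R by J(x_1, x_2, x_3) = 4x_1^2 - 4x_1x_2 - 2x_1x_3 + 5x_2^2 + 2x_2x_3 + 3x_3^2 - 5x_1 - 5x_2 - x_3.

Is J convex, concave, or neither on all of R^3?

J is quadratic, so its Hessian is the constant matrix H = [[8, -4, -2], [-4, 10, 2], [-2, 2, 6]].
Leading principal minors: 8, 64, 344.
All positive ⇒ H ≻ 0 ⇒ convex.

convex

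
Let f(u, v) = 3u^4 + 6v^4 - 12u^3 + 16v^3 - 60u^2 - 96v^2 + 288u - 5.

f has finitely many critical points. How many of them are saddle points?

4

f separates as a function of u plus a function of v, so ∇f=0 decouples.
∂f/∂u = 12(u - 4)(u - 2)(u + 3) = 0 at u ∈ {-3, 2, 4}; ∂f/∂v = 24v(v - 2)(v + 4) = 0 at v ∈ {-4, 0, 2}.
The Hessian is diagonal: diag(f_uu, f_vv). Second derivatives: f_uu(-3)=420, f_uu(2)=-120, f_uu(4)=168; f_vv(-4)=576, f_vv(0)=-192, f_vv(2)=288.
Saddle points occur where the two diagonal entries have opposite signs: (-3, 0), (2, -4), (2, 2), (4, 0). Count: 4.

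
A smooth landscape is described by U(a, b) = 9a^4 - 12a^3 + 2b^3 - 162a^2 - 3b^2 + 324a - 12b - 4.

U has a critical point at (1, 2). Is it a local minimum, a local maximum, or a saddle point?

saddle point

The mixed partial ∂²U/∂a∂b is 0, so the Hessian at any point is diag(U_aa, U_bb) = diag(36(3a^2 - 2a - 9), 6(2b - 1)).
At (1, 2): H = diag(-288, 18).
The eigenvalues have opposite signs, so H is indefinite: a saddle point.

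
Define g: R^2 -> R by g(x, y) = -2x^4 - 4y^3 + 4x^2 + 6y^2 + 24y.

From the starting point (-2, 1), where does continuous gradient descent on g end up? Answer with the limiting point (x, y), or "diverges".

g is separable, so gradient descent decouples: x follows -∂g/∂x, y follows -∂g/∂y.
∂g/∂x = -8x(x - 1)(x + 1); at x=-2 this is 48, so x decreases.
∂g/∂y = -12(y - 2)(y + 1); at y=1 this is 24, so y decreases.
The x-coordinate has no critical point in that direction and runs off to infinity.

diverges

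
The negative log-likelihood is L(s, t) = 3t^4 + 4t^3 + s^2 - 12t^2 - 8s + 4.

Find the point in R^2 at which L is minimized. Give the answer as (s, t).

L(s,t) separates as P(s) + Q(t) + 4, so its minimum is min P + min Q + 4.
P'(s) = 2s - 8 vanishes at s ∈ {4}; Q'(t) = 12t(t - 1)(t + 2) vanishes at t ∈ {-2, 0, 1}.
Local minima of P (where P''>0): P(4)=-16. Local minima of Q: Q(-2)=-32, Q(1)=-5.
So the global minimum of L is P(4) + Q(-2) + 4 = -16 − 32 + 4 = -44, attained at (4, -2).

(4, -2)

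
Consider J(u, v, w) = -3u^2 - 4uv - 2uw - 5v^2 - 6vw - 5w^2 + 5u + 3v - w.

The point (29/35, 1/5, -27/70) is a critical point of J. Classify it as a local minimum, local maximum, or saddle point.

local maximum

The Hessian is constant: H = [[-6, -4, -2], [-4, -10, -6], [-2, -6, -10]].
Leading principal minors: Δ₁ = -6, Δ₂ = 44, Δ₃ = -280.
The minors alternate sign starting negative (−, +, −), so H is negative definite: a local maximum.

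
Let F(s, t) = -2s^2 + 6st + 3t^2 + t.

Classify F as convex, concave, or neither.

neither

F is quadratic, so its Hessian is the constant matrix H = [[-4, 6], [6, 6]].
det(H) = -60, tr(H) = 2.
det(H) < 0, so H is indefinite: neither convex nor concave.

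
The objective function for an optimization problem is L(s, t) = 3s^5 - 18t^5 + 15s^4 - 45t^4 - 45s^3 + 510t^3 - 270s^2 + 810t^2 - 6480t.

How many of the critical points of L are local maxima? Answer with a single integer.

L separates as a function of s plus a function of t, so ∇L=0 decouples.
∂L/∂s = 15s(s - 3)(s + 3)(s + 4) = 0 at s ∈ {-4, -3, 0, 3}; ∂L/∂t = -90(t - 3)(t - 2)(t + 3)(t + 4) = 0 at t ∈ {-4, -3, 2, 3}.
The Hessian is diagonal: diag(L_ss, L_tt). Second derivatives: L_ss(-4)=-420, L_ss(-3)=270, L_ss(0)=-540, L_ss(3)=1890; L_tt(-4)=3780, L_tt(-3)=-2700, L_tt(2)=2700, L_tt(3)=-3780.
Local maxima occur where both diagonal entries negative: (-4, -3), (-4, 3), (0, -3), (0, 3). Count: 4.

4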